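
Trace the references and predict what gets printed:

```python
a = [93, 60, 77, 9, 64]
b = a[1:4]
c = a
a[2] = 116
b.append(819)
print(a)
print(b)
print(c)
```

Key concept: slice vs alias.
Step by step:
`a = [93, 60, 77, 9, 64]` → a = [93, 60, 77, 9, 64]
`b = a[1:4]` → b = [60, 77, 9]
`c = a` → c = [93, 60, 77, 9, 64] (same object as a)
`a[2] = 116` → a = [93, 60, 116, 9, 64] (same object as c); c = [93, 60, 116, 9, 64] (same object as a)
`b.append(819)` → b = [60, 77, 9, 819]
`print(a)` → prints [93, 60, 116, 9, 64]
`print(b)` → prints [60, 77, 9, 819]
`print(c)` → prints [93, 60, 116, 9, 64]

Answer:
[93, 60, 116, 9, 64]
[60, 77, 9, 819]
[93, 60, 116, 9, 64]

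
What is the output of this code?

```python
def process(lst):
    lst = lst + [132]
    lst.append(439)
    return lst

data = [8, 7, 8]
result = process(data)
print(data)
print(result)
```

Key concept: rebinding parameter vs mutation.
Step by step:
`data = [8, 7, 8]` → data = [8, 7, 8]
`result = process(data)` → result = [8, 7, 8, 132, 439]
`print(data)` → prints [8, 7, 8]
`print(result)` → prints [8, 7, 8, 132, 439]

Answer:
[8, 7, 8]
[8, 7, 8, 132, 439]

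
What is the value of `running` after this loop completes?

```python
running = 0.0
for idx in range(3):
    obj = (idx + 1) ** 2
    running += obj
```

Sum of squared losses 1² + 2² + ... + 3²
`running` takes the values: 0.0 → 1.0 → 5.0 → 14.0

Answer: 14.0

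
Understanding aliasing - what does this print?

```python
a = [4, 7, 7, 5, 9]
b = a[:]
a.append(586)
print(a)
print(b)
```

Key concept: slice [:] creates copy.
Step by step:
`a = [4, 7, 7, 5, 9]` → a = [4, 7, 7, 5, 9]
`b = a[:]` → b = [4, 7, 7, 5, 9]
`a.append(586)` → a = [4, 7, 7, 5, 9, 586]
`print(a)` → prints [4, 7, 7, 5, 9, 586]
`print(b)` → prints [4, 7, 7, 5, 9]

Answer:
[4, 7, 7, 5, 9, 586]
[4, 7, 7, 5, 9]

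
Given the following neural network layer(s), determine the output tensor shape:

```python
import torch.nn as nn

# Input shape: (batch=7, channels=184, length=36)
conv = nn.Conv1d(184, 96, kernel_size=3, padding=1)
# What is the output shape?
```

Input: (7, 184, 36) -> Output: (7, 96, 36)

Answer: (7, 96, 36)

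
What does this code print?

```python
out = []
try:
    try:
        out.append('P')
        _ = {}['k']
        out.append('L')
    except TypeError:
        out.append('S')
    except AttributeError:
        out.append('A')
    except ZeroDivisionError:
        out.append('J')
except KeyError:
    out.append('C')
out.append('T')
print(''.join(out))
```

Execution trace: 'P' (try body) → 'C' (outer except KeyError) → 'T' (after the try/except). Output: PCT

Answer: PCT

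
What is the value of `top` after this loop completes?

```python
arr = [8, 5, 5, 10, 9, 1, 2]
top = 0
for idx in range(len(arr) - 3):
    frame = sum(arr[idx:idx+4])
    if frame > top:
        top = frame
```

Max sum of 4-element window in [8, 5, 5, 10, 9, 1, 2]
`top` takes the values: 0 → 28 → 29

Answer: 29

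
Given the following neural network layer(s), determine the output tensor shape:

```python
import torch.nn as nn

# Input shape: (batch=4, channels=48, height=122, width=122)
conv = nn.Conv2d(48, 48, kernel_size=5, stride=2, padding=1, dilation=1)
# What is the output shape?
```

Input: (4, 48, 122, 122) -> Output: (4, 48, 60, 60)

Answer: (4, 48, 60, 60)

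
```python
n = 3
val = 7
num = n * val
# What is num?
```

Trace:
`n = 3` → n = 3
`val = 7` → val = 7
`num = n * val` → num = 21
So num = 21

Answer: 21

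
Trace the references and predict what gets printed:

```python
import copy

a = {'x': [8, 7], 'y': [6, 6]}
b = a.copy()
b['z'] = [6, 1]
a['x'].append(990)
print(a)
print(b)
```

Key concept: shallow copy of dict with mutable values.
Step by step:
`a = {'x': [8, 7], 'y': [6, 6]}` → a = {'x': [8, 7], 'y': [6, 6]}
`b = a.copy()` → b = {'x': [8, 7], 'y': [6, 6]}
`b['z'] = [6, 1]` → b = {'x': [8, 7], 'y': [6, 6], 'z': [6, 1]}
`a['x'].append(990)` → a = {'x': [8, 7, 990], 'y': [6, 6]}; b = {'x': [8, 7, 990], 'y': [6, 6], 'z': [6, 1]}
`print(a)` → prints {'x': [8, 7, 990], 'y': [6, 6]}
`print(b)` → prints {'x': [8, 7, 990], 'y': [6, 6], 'z': [6, 1]}

Answer:
{'x': [8, 7, 990], 'y': [6, 6]}
{'x': [8, 7, 990], 'y': [6, 6], 'z': [6, 1]}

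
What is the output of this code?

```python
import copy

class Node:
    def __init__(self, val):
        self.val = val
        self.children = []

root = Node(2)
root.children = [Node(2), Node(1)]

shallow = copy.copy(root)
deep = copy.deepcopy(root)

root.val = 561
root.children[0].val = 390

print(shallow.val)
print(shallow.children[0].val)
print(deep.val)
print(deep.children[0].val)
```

Key concept: deep copy with custom objects.
Step by step:
`root = Node(2)` → root = Node(val=2, children=[])
`root.children = [Node(2), Node(1)]` → root = Node(val=2, children=[Node(val=2, children=[]), Node(val=1, children=[])])
`shallow = copy.copy(root)` → shallow = Node(val=2, children=[Node(val=2, children=[]), Node(val=1, children=[])])
`deep = copy.deepcopy(root)` → deep = Node(val=2, children=[Node(val=2, children=[]), Node(val=1, children=[])])
`root.val = 561` → root = Node(val=561, children=[Node(val=2, children=[]), Node(val=1, children=[])])
`root.children[0].val = 390` → root = Node(val=561, children=[Node(val=390, children=[]), Node(val=1, children=[])]); shallow = Node(val=2, children=[Node(val=390, children=[]), Node(val=1, children=[])])
`print(shallow.val)` → prints 2
`print(shallow.children[0].val)` → prints 390
`print(deep.val)` → prints 2
`print(deep.children[0].val)` → prints 2

Answer:
2
390
2
2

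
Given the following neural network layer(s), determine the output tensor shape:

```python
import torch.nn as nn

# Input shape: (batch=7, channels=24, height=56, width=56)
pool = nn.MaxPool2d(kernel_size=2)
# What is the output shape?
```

Input: (7, 24, 56, 56) -> Output: (7, 24, 28, 28)

Answer: (7, 24, 28, 28)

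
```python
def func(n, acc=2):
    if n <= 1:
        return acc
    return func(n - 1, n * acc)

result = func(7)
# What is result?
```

Accumulator trace (n, acc): (7, 2) -> (6, 14) -> (5, 84) -> (4, 420) -> (3, 1680) -> (2, 5040) -> (1, 10080) -> return 10080

Answer: 10080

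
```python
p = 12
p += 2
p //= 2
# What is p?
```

Trace:
`p = 12` → p = 12
`p += 2` → p = 14
`p //= 2` → p = 7
So p = 7

Answer: 7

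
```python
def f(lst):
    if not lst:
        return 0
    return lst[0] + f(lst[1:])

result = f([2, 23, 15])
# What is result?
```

2 + 23 + 15 + 0 = 40

Answer: 40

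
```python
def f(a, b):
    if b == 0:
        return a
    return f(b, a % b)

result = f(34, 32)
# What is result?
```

f(34, 32) -> f(32, 2) -> f(2, 0) -> 2

Answer: 2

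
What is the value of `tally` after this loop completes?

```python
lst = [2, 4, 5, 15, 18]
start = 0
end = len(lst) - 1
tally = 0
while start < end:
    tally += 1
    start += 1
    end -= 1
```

Iterations until pointers meet (list length 5)
`tally` takes the values: 0 → 1 → 2

Answer: 2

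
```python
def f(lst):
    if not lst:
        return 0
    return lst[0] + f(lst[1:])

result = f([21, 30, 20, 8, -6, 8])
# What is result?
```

21 + 30 + 20 + 8 + (-6) + 8 + 0 = 81

Answer: 81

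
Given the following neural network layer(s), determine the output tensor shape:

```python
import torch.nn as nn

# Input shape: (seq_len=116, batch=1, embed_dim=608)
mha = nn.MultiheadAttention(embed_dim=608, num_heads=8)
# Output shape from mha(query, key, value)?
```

Input: (116, 1, 608) -> Output: (116, 1, 608)

Answer: (116, 1, 608)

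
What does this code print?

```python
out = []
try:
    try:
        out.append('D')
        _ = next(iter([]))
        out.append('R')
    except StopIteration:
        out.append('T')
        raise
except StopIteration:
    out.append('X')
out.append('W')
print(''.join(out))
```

Execution trace: 'D' (inner try body) → 'T' (inner except StopIteration) → 'X' (outer except StopIteration) → 'W' (after the try/except). Output: DTXW

Answer: DTXW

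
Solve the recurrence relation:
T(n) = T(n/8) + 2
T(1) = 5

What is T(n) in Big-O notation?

Each step divides n by 8 and adds 2. After log_8(n) steps we reach T(1)=5. So T(n) = 2·log_8(n) + 5 = O(log n).

Answer: O(log n)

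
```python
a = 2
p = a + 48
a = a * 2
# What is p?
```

Trace:
`a = 2` → a = 2
`p = a + 48` → p = 50
`a = a * 2` → a = 4
So p = 50

Answer: 50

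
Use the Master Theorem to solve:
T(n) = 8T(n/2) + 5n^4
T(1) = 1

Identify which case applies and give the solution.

a=8, b=2, f(n)=5n^4. log_2(8) = 3. Since c=4 > 3 and the regularity condition holds (8(n/2)^4 = (8/2^4)n^4 with 8/2^4 < 1), Case 3 applies: T(n) = Θ(f(n)) = O(n^4).

Answer: O(n^4) - Case 3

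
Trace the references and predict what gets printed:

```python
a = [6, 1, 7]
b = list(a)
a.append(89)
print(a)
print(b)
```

Key concept: list() constructor creates copy.
Step by step:
`a = [6, 1, 7]` → a = [6, 1, 7]
`b = list(a)` → b = [6, 1, 7]
`a.append(89)` → a = [6, 1, 7, 89]
`print(a)` → prints [6, 1, 7, 89]
`print(b)` → prints [6, 1, 7]

Answer:
[6, 1, 7, 89]
[6, 1, 7]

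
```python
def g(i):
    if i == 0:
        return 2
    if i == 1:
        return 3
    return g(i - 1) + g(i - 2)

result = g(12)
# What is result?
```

Build up from base cases: g(0)=2, g(1)=3, g(2)=5, g(3)=8, g(4)=13, g(5)=21, g(6)=34, ..., g(12)=610

Answer: 610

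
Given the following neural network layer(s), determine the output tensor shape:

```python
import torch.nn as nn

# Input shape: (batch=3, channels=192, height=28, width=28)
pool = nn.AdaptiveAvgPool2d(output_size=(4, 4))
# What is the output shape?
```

Input: (3, 192, 28, 28) -> Output: (3, 192, 4, 4)

Answer: (3, 192, 4, 4)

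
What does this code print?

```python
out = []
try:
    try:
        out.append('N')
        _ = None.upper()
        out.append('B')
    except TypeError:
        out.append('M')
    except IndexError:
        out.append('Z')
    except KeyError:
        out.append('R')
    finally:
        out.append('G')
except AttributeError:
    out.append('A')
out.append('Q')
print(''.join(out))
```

Execution trace: 'N' (try body) → 'G' (finally) → 'A' (outer except AttributeError) → 'Q' (after the try/except). Output: NGAQ

Answer: NGAQ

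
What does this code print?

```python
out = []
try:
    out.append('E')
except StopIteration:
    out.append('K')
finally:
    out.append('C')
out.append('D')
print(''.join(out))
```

Execution trace: 'E' (try body, no exception) → 'C' (finally) → 'D' (after the try/except). Output: ECD

Answer: ECD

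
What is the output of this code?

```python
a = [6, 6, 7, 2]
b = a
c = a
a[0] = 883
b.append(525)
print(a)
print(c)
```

Key concept: multiple aliases.
Step by step:
`a = [6, 6, 7, 2]` → a = [6, 6, 7, 2]
`b = a` → b = [6, 6, 7, 2] (same object as a)
`c = a` → c = [6, 6, 7, 2] (same object as a, b)
`a[0] = 883` → a = [883, 6, 7, 2] (same object as b, c); b = [883, 6, 7, 2] (same object as a, c); c = [883, 6, 7, 2] (same object as a, b)
`b.append(525)` → a = [883, 6, 7, 2, 525] (same object as b, c); b = [883, 6, 7, 2, 525] (same object as a, c); c = [883, 6, 7, 2, 525] (same object as a, b)
`print(a)` → prints [883, 6, 7, 2, 525]
`print(c)` → prints [883, 6, 7, 2, 525]

Answer:
[883, 6, 7, 2, 525]
[883, 6, 7, 2, 525]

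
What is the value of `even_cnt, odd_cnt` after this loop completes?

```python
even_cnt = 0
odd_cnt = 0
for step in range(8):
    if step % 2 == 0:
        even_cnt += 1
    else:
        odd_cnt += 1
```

Count evens and odds in range(8)
`even_cnt, odd_cnt` takes the values: (0, 0) → (1, 0) → (1, 1) → (2, 1) → (2, 2) → (3, 2) → (3, 3) → (4, 3) → (4, 4)

Answer: 4, 4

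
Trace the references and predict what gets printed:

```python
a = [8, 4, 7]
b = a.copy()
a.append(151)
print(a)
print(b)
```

Key concept: list.copy() creates independent copy.
Step by step:
`a = [8, 4, 7]` → a = [8, 4, 7]
`b = a.copy()` → b = [8, 4, 7]
`a.append(151)` → a = [8, 4, 7, 151]
`print(a)` → prints [8, 4, 7, 151]
`print(b)` → prints [8, 4, 7]

Answer:
[8, 4, 7, 151]
[8, 4, 7]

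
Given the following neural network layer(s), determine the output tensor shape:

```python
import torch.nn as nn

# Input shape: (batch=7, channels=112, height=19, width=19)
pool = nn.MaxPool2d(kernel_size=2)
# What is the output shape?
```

Input: (7, 112, 19, 19) -> Output: (7, 112, 9, 9)

Answer: (7, 112, 9, 9)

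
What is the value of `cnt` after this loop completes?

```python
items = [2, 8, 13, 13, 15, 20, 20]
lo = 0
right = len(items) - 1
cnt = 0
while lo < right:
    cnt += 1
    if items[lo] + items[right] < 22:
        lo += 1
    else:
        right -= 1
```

Steps to find pair summing to 22
`cnt` takes the values: 0 → 1 → 2 → 3 → 4 → 5 → 6

Answer: 6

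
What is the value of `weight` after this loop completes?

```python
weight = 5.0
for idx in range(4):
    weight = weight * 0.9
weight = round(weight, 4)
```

Exponential decay: 5.0 * 0.9^4
`weight` takes the values: 5.0 → 4.5 → 4.05 → 3.645 → 3.2805

Answer: 3.2805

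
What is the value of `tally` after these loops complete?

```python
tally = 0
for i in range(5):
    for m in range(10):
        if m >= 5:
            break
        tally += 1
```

Inner breaks at 5, outer runs 5 times
`tally` takes the values: 0 → 1 → 2 → 3 → 4 → 5 → 6 → 7 → 8 → 9 → 10 → 11 → 12 → 13 → 14 → 15 → 16 → 17 → 18 → 19 → 20 → 21 → 22 → 23 → 24 → 25

Answer: 25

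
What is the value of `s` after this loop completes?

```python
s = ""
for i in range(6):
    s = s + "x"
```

Repeat 'x' 6 times
`s` takes the values: "" → "x" → "xx" → "xxx" → "xxxx" → "xxxxx" → "xxxxxx"

Answer: "xxxxxx"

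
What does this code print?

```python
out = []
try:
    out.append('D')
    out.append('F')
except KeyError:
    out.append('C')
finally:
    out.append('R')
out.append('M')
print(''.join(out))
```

Execution trace: 'D' (try body) → 'F' (try body, no exception) → 'R' (finally) → 'M' (after the try/except). Output: DFRM

Answer: DFRM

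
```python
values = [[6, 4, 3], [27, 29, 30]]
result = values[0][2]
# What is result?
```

Trace:
`values = [[6, 4, 3], [27, 29, 30]]` → values = [[6, 4, 3], [27, 29, 30]]
`result = values[0][2]` → result = 3
So result = 3

Answer: 3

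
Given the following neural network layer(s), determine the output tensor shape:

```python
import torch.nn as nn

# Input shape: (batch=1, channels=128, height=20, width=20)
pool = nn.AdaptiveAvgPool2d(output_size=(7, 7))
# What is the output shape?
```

Input: (1, 128, 20, 20) -> Output: (1, 128, 7, 7)

Answer: (1, 128, 7, 7)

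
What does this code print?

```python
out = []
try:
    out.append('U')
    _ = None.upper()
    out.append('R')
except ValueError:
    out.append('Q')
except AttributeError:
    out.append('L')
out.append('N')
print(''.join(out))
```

Execution trace: 'U' (try body) → 'L' (except AttributeError) → 'N' (after the try/except). Output: ULN

Answer: ULN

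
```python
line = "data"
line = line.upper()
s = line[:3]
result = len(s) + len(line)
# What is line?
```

Trace:
`line = "data"` → line = 'data'
`line = line.upper()` → line = 'DATA'
`s = line[:3]` → s = 'DAT'
`result = len(s) + len(line)` → result = 7
So line = 'DATA'

Answer: 'DATA'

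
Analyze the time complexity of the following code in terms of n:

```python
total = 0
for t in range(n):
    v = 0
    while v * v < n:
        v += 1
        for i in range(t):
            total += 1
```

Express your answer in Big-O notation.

Each loop level contributes: n × √n × n. Multiplying the contributions gives O(n^2√n).

Answer: O(n^2√n)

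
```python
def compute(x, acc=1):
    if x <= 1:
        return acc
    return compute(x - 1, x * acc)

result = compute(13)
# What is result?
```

Accumulator trace (n, acc): (13, 1) -> (12, 13) -> (11, 156) -> (10, 1716) -> (9, 17160) -> (8, 154440) -> (7, 1235520) -> (6, 8648640) -> (5, 51891840) -> (4, 259459200) -> (3, 1037836800) -> (2, 3113510400) -> (1, 6227020800) -> return 6227020800

Answer: 6227020800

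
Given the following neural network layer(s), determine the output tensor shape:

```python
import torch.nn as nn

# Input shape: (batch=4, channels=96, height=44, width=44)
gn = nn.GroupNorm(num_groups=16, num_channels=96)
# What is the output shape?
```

Input: (4, 96, 44, 44) -> Output: (4, 96, 44, 44)

Answer: (4, 96, 44, 44)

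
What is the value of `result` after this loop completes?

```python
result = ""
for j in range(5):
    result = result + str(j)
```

Concatenate digits 0 to 4
`result` takes the values: "" → "0" → "01" → "012" → "0123" → "01234"

Answer: "01234"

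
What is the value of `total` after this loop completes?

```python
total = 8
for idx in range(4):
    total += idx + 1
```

Start at 8, add 1 to 4 = 18
`total` takes the values: 8 → 9 → 11 → 14 → 18

Answer: 18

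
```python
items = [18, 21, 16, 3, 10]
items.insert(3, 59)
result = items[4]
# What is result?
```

Trace:
`items = [18, 21, 16, 3, 10]` → items = [18, 21, 16, 3, 10]
`items.insert(3, 59)` → items = [18, 21, 16, 59, 3, 10]
`result = items[4]` → result = 3
So result = 3

Answer: 3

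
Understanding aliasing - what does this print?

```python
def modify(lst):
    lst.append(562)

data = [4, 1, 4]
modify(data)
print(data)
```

Key concept: function modifies passed list.
Step by step:
`data = [4, 1, 4]` → data = [4, 1, 4]
`modify(data)` → data = [4, 1, 4, 562]
`print(data)` → prints [4, 1, 4, 562]

Answer: [4, 1, 4, 562]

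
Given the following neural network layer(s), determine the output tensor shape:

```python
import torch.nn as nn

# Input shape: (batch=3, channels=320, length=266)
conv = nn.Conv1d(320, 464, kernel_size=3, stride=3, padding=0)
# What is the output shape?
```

Input: (3, 320, 266) -> Output: (3, 464, 88)

Answer: (3, 464, 88)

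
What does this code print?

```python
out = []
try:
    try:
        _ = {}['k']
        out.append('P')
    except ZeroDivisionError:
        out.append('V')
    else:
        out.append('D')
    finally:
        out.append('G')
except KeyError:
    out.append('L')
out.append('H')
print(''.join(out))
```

Execution trace: 'G' (finally) → 'L' (outer except KeyError) → 'H' (after the try/except). Output: GLH

Answer: GLH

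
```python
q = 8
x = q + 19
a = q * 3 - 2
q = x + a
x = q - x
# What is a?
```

Trace:
`q = 8` → q = 8
`x = q + 19` → x = 27
`a = q * 3 - 2` → a = 22
`q = x + a` → q = 49
`x = q - x` → x = 22
So a = 22

Answer: 22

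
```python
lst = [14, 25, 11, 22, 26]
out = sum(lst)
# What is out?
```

Trace:
`lst = [14, 25, 11, 22, 26]` → lst = [14, 25, 11, 22, 26]
`out = sum(lst)` → out = 98
So out = 98

Answer: 98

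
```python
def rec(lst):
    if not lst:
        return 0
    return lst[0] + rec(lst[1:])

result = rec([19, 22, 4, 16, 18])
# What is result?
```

19 + 22 + 4 + 16 + 18 + 0 = 79

Answer: 79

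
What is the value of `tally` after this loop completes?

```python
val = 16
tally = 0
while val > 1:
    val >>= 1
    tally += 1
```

Count right shifts until 1
`tally` takes the values: 0 → 1 → 2 → 3 → 4

Answer: 4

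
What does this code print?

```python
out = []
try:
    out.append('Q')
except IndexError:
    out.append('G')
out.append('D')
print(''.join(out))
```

Execution trace: 'Q' (try body, no exception) → 'D' (after the try/except). Output: QD

Answer: QD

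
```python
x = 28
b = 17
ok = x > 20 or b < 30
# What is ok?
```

Trace:
`x = 28` → x = 28
`b = 17` → b = 17
`ok = x > 20 or b < 30` → ok = True
So ok = True

Answer: True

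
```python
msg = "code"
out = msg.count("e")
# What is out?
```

Trace:
`msg = "code"` → msg = 'code'
`out = msg.count("e")` → out = 1
So out = 1

Answer: 1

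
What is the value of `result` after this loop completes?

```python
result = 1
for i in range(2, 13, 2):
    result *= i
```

Product of even numbers 2 to 12
`result` takes the values: 1 → 2 → 8 → 48 → 384 → 3840 → 46080

Answer: 46080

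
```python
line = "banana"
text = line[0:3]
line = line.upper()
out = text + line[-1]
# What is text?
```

Trace:
`line = "banana"` → line = 'banana'
`text = line[0:3]` → text = 'ban'
`line = line.upper()` → line = 'BANANA'
`out = text + line[-1]` → out = 'banA'
So text = 'ban'

Answer: 'ban'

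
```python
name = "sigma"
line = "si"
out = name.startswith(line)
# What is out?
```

Trace:
`name = "sigma"` → name = 'sigma'
`line = "si"` → line = 'si'
`out = name.startswith(line)` → out = True
So out = True

Answer: True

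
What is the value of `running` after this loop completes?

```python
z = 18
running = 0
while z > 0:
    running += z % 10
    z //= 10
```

Sum digits of 18
`running` takes the values: 0 → 8 → 9

Answer: 9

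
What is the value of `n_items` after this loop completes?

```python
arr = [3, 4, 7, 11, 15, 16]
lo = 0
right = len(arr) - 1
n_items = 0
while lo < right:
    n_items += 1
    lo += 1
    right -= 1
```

Iterations until pointers meet (list length 6)
`n_items` takes the values: 0 → 1 → 2 → 3

Answer: 3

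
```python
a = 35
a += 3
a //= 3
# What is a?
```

Trace:
`a = 35` → a = 35
`a += 3` → a = 38
`a //= 3` → a = 12
So a = 12

Answer: 12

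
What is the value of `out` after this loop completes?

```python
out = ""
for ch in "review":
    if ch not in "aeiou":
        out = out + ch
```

Remove vowels from 'review'
`out` takes the values: "" → "r" → "rv" → "rvw"

Answer: "rvw"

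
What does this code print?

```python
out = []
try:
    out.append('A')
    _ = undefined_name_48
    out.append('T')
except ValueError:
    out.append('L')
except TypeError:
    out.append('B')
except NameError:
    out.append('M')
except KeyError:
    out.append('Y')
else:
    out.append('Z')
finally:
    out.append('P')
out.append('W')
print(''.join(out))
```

Execution trace: 'A' (try body) → 'M' (except NameError) → 'P' (finally) → 'W' (after the try/except). Output: AMPW

Answer: AMPW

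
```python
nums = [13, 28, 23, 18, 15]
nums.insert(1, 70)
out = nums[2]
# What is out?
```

Trace:
`nums = [13, 28, 23, 18, 15]` → nums = [13, 28, 23, 18, 15]
`nums.insert(1, 70)` → nums = [13, 70, 28, 23, 18, 15]
`out = nums[2]` → out = 28
So out = 28

Answer: 28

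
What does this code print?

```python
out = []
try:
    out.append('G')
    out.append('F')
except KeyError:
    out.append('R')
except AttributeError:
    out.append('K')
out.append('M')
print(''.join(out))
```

Execution trace: 'G' (try body) → 'F' (try body, no exception) → 'M' (after the try/except). Output: GFM

Answer: GFM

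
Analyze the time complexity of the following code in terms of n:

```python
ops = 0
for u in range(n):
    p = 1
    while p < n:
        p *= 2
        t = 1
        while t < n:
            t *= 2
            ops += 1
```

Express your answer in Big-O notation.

Each loop level contributes: n × log n × log n. Multiplying the contributions gives O(n log² n).

Answer: O(n log² n)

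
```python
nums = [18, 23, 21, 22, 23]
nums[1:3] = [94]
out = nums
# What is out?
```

Trace:
`nums = [18, 23, 21, 22, 23]` → nums = [18, 23, 21, 22, 23]
`nums[1:3] = [94]` → nums = [18, 94, 22, 23]
`out = nums` → out = [18, 94, 22, 23]
So out = [18, 94, 22, 23]

Answer: [18, 94, 22, 23]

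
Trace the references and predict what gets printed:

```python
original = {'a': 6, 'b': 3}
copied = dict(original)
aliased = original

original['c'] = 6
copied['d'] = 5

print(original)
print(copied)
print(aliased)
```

Key concept: dict() creates copy, assignment creates alias.
Step by step:
`original = {'a': 6, 'b': 3}` → original = {'a': 6, 'b': 3}
`copied = dict(original)` → copied = {'a': 6, 'b': 3}
`aliased = original` → aliased = {'a': 6, 'b': 3} (same object as original)
`original['c'] = 6` → original = {'a': 6, 'b': 3, 'c': 6} (same object as aliased); aliased = {'a': 6, 'b': 3, 'c': 6} (same object as original)
`copied['d'] = 5` → copied = {'a': 6, 'b': 3, 'd': 5}
`print(original)` → prints {'a': 6, 'b': 3, 'c': 6}
`print(copied)` → prints {'a': 6, 'b': 3, 'd': 5}
`print(aliased)` → prints {'a': 6, 'b': 3, 'c': 6}

Answer:
{'a': 6, 'b': 3, 'c': 6}
{'a': 6, 'b': 3, 'd': 5}
{'a': 6, 'b': 3, 'c': 6}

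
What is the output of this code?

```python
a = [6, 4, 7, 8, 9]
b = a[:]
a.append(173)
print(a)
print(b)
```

Key concept: slice [:] creates copy.
Step by step:
`a = [6, 4, 7, 8, 9]` → a = [6, 4, 7, 8, 9]
`b = a[:]` → b = [6, 4, 7, 8, 9]
`a.append(173)` → a = [6, 4, 7, 8, 9, 173]
`print(a)` → prints [6, 4, 7, 8, 9, 173]
`print(b)` → prints [6, 4, 7, 8, 9]

Answer:
[6, 4, 7, 8, 9, 173]
[6, 4, 7, 8, 9]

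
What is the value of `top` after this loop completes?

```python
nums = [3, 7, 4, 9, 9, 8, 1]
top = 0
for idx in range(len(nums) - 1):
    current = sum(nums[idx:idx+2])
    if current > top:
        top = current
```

Max sum of 2-element window in [3, 7, 4, 9, 9, 8, 1]
`top` takes the values: 0 → 10 → 11 → 13 → 18

Answer: 18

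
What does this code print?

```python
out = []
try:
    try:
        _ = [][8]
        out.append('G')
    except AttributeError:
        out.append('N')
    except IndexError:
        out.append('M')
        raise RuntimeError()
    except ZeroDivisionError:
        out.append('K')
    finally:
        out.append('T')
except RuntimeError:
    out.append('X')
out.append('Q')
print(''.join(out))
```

Execution trace: 'M' (inner except IndexError) → 'T' (inner finally) → 'X' (outer except RuntimeError) → 'Q' (after the try/except). Output: MTXQ

Answer: MTXQ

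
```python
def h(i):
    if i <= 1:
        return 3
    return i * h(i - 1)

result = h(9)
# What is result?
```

h(9) = 9 * 8 * 7 * 6 * 5 * 4 * 3 * 2 * 3 = 1088640

Answer: 1088640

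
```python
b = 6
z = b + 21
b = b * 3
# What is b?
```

Trace:
`b = 6` → b = 6
`z = b + 21` → z = 27
`b = b * 3` → b = 18
So b = 18

Answer: 18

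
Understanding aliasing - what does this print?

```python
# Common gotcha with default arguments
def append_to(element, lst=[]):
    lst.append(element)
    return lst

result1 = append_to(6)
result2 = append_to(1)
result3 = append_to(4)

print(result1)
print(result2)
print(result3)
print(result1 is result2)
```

Key concept: mutable default argument gotcha.
Step by step:
`result1 = append_to(6)` → result1 = [6]
`result2 = append_to(1)` → result1 = [6, 1] (same object as result2); result2 = [6, 1] (same object as result1)
`result3 = append_to(4)` → result1 = [6, 1, 4] (same object as result2, result3); result2 = [6, 1, 4] (same object as result1, result3); result3 = [6, 1, 4] (same object as result1, result2)
`print(result1)` → prints [6, 1, 4]
`print(result2)` → prints [6, 1, 4]
`print(result3)` → prints [6, 1, 4]
`print(result1 is result2)` → prints True

Answer:
[6, 1, 4]
[6, 1, 4]
[6, 1, 4]
True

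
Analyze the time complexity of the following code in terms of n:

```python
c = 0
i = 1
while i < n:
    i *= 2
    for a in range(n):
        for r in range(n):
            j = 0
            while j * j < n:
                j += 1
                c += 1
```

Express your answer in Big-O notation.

Each loop level contributes: log n × n × n × √n. Multiplying the contributions gives O(n^2√n log n).

Answer: O(n^2√n log n)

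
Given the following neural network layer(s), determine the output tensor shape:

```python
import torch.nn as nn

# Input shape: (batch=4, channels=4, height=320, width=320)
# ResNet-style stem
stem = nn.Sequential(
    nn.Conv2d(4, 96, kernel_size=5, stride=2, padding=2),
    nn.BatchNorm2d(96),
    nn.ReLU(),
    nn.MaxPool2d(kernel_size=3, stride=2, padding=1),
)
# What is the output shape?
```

Input: (4, 4, 320, 320) -> after Conv2d 5x5 stride=2: (4, 96, 160, 160) -> Output: (4, 96, 80, 80)

Answer: (4, 96, 80, 80)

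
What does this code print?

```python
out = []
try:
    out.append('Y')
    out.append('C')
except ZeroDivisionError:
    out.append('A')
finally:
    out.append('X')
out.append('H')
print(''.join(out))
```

Execution trace: 'Y' (try body) → 'C' (try body, no exception) → 'X' (finally) → 'H' (after the try/except). Output: YCXH

Answer: YCXH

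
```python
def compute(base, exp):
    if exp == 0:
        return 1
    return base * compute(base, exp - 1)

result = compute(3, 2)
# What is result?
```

compute(3, 2) = 3 * 3 = 9

Answer: 9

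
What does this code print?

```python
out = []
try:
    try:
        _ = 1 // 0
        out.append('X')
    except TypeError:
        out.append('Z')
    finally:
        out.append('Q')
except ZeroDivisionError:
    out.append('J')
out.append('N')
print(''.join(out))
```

Execution trace: 'Q' (finally) → 'J' (outer except ZeroDivisionError) → 'N' (after the try/except). Output: QJN

Answer: QJN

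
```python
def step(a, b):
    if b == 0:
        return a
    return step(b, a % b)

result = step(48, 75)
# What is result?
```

step(48, 75) -> step(75, 48) -> step(48, 27) -> step(27, 21) -> step(21, 6) -> step(6, 3) -> step(3, 0) -> 3

Answer: 3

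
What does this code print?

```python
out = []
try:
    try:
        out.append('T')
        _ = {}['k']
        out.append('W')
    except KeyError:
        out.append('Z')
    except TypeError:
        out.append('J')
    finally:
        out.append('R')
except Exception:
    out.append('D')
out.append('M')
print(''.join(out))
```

Execution trace: 'T' (inner try body) → 'Z' (inner except KeyError) → 'R' (inner finally) → 'M' (after the try/except). Output: TZRM

Answer: TZRM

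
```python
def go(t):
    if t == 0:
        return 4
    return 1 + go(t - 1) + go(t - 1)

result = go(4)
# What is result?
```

go(t) = 1 + 2·go(t-1), go(0)=4. Closed form: (4+1)·2^4 - 1 = 79.

Answer: 79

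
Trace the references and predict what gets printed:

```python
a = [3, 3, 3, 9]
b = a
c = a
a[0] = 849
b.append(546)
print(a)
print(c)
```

Key concept: multiple aliases.
Step by step:
`a = [3, 3, 3, 9]` → a = [3, 3, 3, 9]
`b = a` → b = [3, 3, 3, 9] (same object as a)
`c = a` → c = [3, 3, 3, 9] (same object as a, b)
`a[0] = 849` → a = [849, 3, 3, 9] (same object as b, c); b = [849, 3, 3, 9] (same object as a, c); c = [849, 3, 3, 9] (same object as a, b)
`b.append(546)` → a = [849, 3, 3, 9, 546] (same object as b, c); b = [849, 3, 3, 9, 546] (same object as a, c); c = [849, 3, 3, 9, 546] (same object as a, b)
`print(a)` → prints [849, 3, 3, 9, 546]
`print(c)` → prints [849, 3, 3, 9, 546]

Answer:
[849, 3, 3, 9, 546]
[849, 3, 3, 9, 546]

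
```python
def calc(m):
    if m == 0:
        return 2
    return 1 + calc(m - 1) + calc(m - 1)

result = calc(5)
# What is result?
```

calc(m) = 1 + 2·calc(m-1), calc(0)=2. Closed form: (2+1)·2^5 - 1 = 95.

Answer: 95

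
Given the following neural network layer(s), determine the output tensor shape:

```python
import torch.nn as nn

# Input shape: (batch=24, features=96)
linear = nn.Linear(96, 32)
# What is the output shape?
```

Input: (24, 96) -> Output: (24, 32)

Answer: (24, 32)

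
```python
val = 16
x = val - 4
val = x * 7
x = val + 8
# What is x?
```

Trace:
`val = 16` → val = 16
`x = val - 4` → x = 12
`val = x * 7` → val = 84
`x = val + 8` → x = 92
So x = 92

Answer: 92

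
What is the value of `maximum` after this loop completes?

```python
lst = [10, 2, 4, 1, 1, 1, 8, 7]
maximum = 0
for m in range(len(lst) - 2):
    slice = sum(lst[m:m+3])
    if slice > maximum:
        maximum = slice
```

Max sum of 3-element window in [10, 2, 4, 1, 1, 1, 8, 7]
`maximum` takes the values: 0 → 16

Answer: 16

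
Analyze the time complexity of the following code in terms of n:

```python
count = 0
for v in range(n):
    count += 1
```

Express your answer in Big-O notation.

Each loop level contributes: n. Multiplying the contributions gives O(n).

Answer: O(n)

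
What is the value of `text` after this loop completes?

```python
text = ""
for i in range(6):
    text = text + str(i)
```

Concatenate digits 0 to 5
`text` takes the values: "" → "0" → "01" → "012" → "0123" → "01234" → "012345"

Answer: "012345"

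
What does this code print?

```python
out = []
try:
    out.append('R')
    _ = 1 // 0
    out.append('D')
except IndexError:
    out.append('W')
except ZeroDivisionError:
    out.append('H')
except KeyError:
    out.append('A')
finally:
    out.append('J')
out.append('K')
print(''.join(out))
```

Execution trace: 'R' (try body) → 'H' (except ZeroDivisionError) → 'J' (finally) → 'K' (after the try/except). Output: RHJK

Answer: RHJK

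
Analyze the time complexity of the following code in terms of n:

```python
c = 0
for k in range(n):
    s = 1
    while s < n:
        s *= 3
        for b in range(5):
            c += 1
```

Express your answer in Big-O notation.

Each loop level contributes: n × log n × 1. Multiplying the contributions gives O(n log n).

Answer: O(n log n)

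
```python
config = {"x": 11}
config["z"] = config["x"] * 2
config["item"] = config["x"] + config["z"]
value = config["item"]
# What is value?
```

Trace:
`config = {"x": 11}` → config = {'x': 11}
`config["z"] = config["x"] * 2` → config = {'x': 11, 'z': 22}
`config["item"] = config["x"] + config["z"]` → config = {'x': 11, 'z': 22, 'item': 33}
`value = config["item"]` → value = 33
So value = 33

Answer: 33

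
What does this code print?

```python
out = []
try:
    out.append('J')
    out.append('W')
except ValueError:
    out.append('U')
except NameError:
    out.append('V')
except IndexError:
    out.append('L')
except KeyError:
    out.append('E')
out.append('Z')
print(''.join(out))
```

Execution trace: 'J' (try body) → 'W' (try body, no exception) → 'Z' (after the try/except). Output: JWZ

Answer: JWZ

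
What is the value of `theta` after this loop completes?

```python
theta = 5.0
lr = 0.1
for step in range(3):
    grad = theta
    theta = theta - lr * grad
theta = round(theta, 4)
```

Gradient descent: w = 5.0 * (1 - 0.1)^3
`theta` takes the values: 5.0 → 4.5 → 4.05 → 3.645

Answer: 3.645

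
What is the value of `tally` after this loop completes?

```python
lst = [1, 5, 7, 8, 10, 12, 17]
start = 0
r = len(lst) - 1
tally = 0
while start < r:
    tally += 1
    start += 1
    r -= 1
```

Iterations until pointers meet (list length 7)
`tally` takes the values: 0 → 1 → 2 → 3

Answer: 3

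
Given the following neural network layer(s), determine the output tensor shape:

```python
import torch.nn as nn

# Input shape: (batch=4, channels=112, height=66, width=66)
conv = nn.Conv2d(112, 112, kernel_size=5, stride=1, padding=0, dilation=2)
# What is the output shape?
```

Input: (4, 112, 66, 66) -> Output: (4, 112, 58, 58)

Answer: (4, 112, 58, 58)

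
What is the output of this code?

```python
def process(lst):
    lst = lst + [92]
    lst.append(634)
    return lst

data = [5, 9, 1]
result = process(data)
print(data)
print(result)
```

Key concept: rebinding parameter vs mutation.
Step by step:
`data = [5, 9, 1]` → data = [5, 9, 1]
`result = process(data)` → result = [5, 9, 1, 92, 634]
`print(data)` → prints [5, 9, 1]
`print(result)` → prints [5, 9, 1, 92, 634]

Answer:
[5, 9, 1]
[5, 9, 1, 92, 634]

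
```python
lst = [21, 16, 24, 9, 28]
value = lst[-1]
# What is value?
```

Trace:
`lst = [21, 16, 24, 9, 28]` → lst = [21, 16, 24, 9, 28]
`value = lst[-1]` → value = 28
So value = 28

Answer: 28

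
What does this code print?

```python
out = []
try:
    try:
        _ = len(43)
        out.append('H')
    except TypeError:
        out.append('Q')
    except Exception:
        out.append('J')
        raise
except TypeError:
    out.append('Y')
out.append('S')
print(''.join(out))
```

Execution trace: 'Q' (inner except TypeError) → 'S' (after the try/except). Output: QS

Answer: QS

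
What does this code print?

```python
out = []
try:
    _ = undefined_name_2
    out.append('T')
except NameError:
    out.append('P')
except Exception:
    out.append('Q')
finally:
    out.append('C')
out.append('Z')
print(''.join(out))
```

Execution trace: 'P' (except NameError) → 'C' (finally) → 'Z' (after the try/except). Output: PCZ

Answer: PCZ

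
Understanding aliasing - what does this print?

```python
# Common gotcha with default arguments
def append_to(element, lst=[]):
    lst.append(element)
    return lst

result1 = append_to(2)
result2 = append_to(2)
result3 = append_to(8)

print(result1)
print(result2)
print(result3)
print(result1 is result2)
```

Key concept: mutable default argument gotcha.
Step by step:
`result1 = append_to(2)` → result1 = [2]
`result2 = append_to(2)` → result1 = [2, 2] (same object as result2); result2 = [2, 2] (same object as result1)
`result3 = append_to(8)` → result1 = [2, 2, 8] (same object as result2, result3); result2 = [2, 2, 8] (same object as result1, result3); result3 = [2, 2, 8] (same object as result1, result2)
`print(result1)` → prints [2, 2, 8]
`print(result2)` → prints [2, 2, 8]
`print(result3)` → prints [2, 2, 8]
`print(result1 is result2)` → prints True

Answer:
[2, 2, 8]
[2, 2, 8]
[2, 2, 8]
True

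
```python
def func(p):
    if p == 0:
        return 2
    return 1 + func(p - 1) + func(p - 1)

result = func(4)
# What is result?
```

func(p) = 1 + 2·func(p-1), func(0)=2. Closed form: (2+1)·2^4 - 1 = 47.

Answer: 47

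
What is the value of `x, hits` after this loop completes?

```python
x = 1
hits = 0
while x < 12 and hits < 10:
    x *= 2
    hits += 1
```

Double until >= 12 or 10 iterations
`x, hits` takes the values: (1, 0) → (2, 0) → (2, 1) → (4, 1) → (4, 2) → (8, 2) → (8, 3) → (16, 3) → (16, 4)

Answer: 16, 4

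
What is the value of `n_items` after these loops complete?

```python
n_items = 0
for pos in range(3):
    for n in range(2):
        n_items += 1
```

3 * 2 = 6
`n_items` takes the values: 0 → 1 → 2 → 3 → 4 → 5 → 6

Answer: 6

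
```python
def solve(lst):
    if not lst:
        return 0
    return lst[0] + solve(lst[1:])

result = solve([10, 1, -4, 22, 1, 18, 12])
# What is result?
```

10 + 1 + (-4) + 22 + 1 + 18 + 12 + 0 = 60

Answer: 60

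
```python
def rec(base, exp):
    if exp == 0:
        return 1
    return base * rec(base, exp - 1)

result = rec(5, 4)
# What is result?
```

rec(5, 4) = 5 * 5 * 5 * 5 = 625

Answer: 625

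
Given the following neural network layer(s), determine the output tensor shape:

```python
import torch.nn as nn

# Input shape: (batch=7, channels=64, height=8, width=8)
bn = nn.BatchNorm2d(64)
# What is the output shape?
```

Input: (7, 64, 8, 8) -> Output: (7, 64, 8, 8)

Answer: (7, 64, 8, 8)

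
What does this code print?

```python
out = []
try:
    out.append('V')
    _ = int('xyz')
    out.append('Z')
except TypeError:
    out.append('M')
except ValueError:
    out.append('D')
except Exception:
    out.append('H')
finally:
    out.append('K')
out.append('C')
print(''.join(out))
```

Execution trace: 'V' (try body) → 'D' (except ValueError) → 'K' (finally) → 'C' (after the try/except). Output: VDKC

Answer: VDKC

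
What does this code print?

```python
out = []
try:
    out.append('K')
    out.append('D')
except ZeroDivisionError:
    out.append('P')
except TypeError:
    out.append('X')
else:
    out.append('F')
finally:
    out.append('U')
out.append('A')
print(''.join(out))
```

Execution trace: 'K' (try body) → 'D' (try body, no exception) → 'F' (else) → 'U' (finally) → 'A' (after the try/except). Output: KDFUA

Answer: KDFUA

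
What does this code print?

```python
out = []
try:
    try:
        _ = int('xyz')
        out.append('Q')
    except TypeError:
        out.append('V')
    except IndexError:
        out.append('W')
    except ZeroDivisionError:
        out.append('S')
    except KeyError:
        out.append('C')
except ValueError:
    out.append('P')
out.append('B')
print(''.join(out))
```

Execution trace: 'P' (outer except ValueError) → 'B' (after the try/except). Output: PB

Answer: PB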